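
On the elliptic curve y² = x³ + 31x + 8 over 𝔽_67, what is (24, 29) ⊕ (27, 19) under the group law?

(24, 29) + (27, 19). λ = (19 - 29)/(27 - 24) ≡ 57/3 mod 67. 3⁻¹ ≡ 45 (mod 67) since 3·45 = 135 ≡ 1, so λ ≡ 19.
  x = λ² - 24 - 27 = 361 - 51 ≡ 42; y = λ·(24 - 42) - 29 ≡ 31. → (42, 31)

(42, 31)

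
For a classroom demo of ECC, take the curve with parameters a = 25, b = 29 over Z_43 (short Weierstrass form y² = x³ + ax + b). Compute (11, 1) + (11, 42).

The two points share x = 11 and their y-coordinates satisfy 1 + 42 ≡ 0 (mod 43), so they are inverses. Their sum is 𝒪.

O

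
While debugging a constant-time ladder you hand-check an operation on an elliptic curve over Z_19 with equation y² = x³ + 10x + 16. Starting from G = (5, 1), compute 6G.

Repeated addition: build up to 6G.
2G: tangent at (5, 1): λ = (3·5² + 10)/(2·1) ≡ 9/2. 2⁻¹ ≡ 10 (mod 19) since 2·10 = 20 ≡ 1, so λ ≡ 9·10 ≡ 14.
  x = λ² - 5 - 5 = 196 - 10 ≡ 15; y = λ·(5 - 15) - 1 ≡ 11. → (15, 11)
3G: (15, 11) + (5, 1). λ = (1 - 11)/(5 - 15) ≡ 9/9 mod 19. 9⁻¹ ≡ 17 (mod 19) since 9·17 = 153 ≡ 1, so λ ≡ 1.
  x = λ² - 15 - 5 = 1 - 20 ≡ 0; y = λ·(15 - 0) - 11 ≡ 4. → (0, 4)
4G: (0, 4) + (5, 1). λ = (1 - 4)/(5 - 0) ≡ 16/5 mod 19. 5⁻¹ ≡ 4 (mod 19), so λ ≡ 7.
  x = λ² - 0 - 5 = 49 - 5 ≡ 6; y = λ·(0 - 6) - 4 ≡ 11. → (6, 11)
5G: (6, 11) + (5, 1). λ = (1 - 11)/(5 - 6) ≡ 9/18 mod 19. 18⁻¹ ≡ 18 (mod 19) since 18·18 = 324 ≡ 1, so λ ≡ 10.
  x = λ² - 6 - 5 = 100 - 11 ≡ 13; y = λ·(6 - 13) - 11 ≡ 14. → (13, 14)
6G: (13, 14) + (5, 1). λ = (1 - 14)/(5 - 13) ≡ 6/11 mod 19. 11⁻¹ ≡ 7 (mod 19), so λ ≡ 4.
  x = λ² - 13 - 5 = 16 - 18 ≡ 17; y = λ·(13 - 17) - 14 ≡ 8. → (17, 8)

(17, 8)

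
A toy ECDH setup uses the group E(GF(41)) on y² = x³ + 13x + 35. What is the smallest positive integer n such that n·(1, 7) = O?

2P: tangent at (1, 7): λ = (3·1² + 13)/(2·7) ≡ 16/14. 14⁻¹ ≡ 3 (mod 41), so λ ≡ 16·3 ≡ 7.
  x = λ² - 1 - 1 = 49 - 2 ≡ 6; y = λ·(1 - 6) - 7 ≡ 40. → (6, 40)
3P: (6, 40) + (1, 7). λ = (7 - 40)/(1 - 6) ≡ 8/36 mod 41. 36⁻¹ ≡ 8 (mod 41) since 36·8 = 288 ≡ 1, so λ ≡ 23.
  x = λ² - 6 - 1 = 529 - 7 ≡ 30; y = λ·(6 - 30) - 40 ≡ 23. → (30, 23)
4P: (30, 23) + (1, 7). λ = (7 - 23)/(1 - 30) ≡ 25/12 mod 41. 12⁻¹ ≡ 24 (mod 41), so λ ≡ 26.
  x = λ² - 30 - 1 = 676 - 31 ≡ 30; y = λ·(30 - 30) - 23 ≡ 18. → (30, 18)
5P: (30, 18) + (1, 7). λ = (7 - 18)/(1 - 30) ≡ 30/12 mod 41. 12⁻¹ ≡ 24 (mod 41) since 12·24 = 288 ≡ 1, so λ ≡ 23.
  x = λ² - 30 - 1 = 529 - 31 ≡ 6; y = λ·(30 - 6) - 18 ≡ 1. → (6, 1)
6P: (6, 1) + (1, 7). λ = (7 - 1)/(1 - 6) ≡ 6/36 mod 41. 36⁻¹ ≡ 8 (mod 41), so λ ≡ 7.
  x = λ² - 6 - 1 = 49 - 7 ≡ 1; y = λ·(6 - 1) - 1 ≡ 34. → (1, 34)
7P: (1, 34) + (1, 7): same x and y₁ ≡ -y₂, so the sum is O.
7P = O, so the order is 7.

7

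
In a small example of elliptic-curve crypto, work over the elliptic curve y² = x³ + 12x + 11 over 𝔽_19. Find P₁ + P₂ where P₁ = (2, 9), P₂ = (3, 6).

(2, 9) + (3, 6). λ = (6 - 9)/(3 - 2) ≡ 16/1 mod 19. 1⁻¹ ≡ 1 (mod 19), so λ ≡ 16.
  x = λ² - 2 - 3 = 256 - 5 ≡ 4; y = λ·(2 - 4) - 9 ≡ 16. → (4, 16)

(4, 16)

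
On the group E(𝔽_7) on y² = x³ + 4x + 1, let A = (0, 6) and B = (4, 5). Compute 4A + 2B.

O

First 4A:
Repeated addition: build up to 4A.
2A: tangent at (0, 6): λ = (3·0² + 4)/(2·6) ≡ 4/5. 5⁻¹ ≡ 3 (mod 7), so λ ≡ 4·3 ≡ 5.
  x = λ² - 0 - 0 = 25 - 0 ≡ 4; y = λ·(0 - 4) - 6 ≡ 2. → (4, 2)
3A: (4, 2) + (0, 6). λ = (6 - 2)/(0 - 4) ≡ 4/3 mod 7. 3⁻¹ ≡ 5 (mod 7), so λ ≡ 6.
  x = λ² - 4 - 0 = 36 - 4 ≡ 4; y = λ·(4 - 4) - 2 ≡ 5. → (4, 5)
4A: (4, 5) + (0, 6). λ = (6 - 5)/(0 - 4) ≡ 1/3 mod 7. 3⁻¹ ≡ 5 (mod 7) since 3·5 = 15 ≡ 1, so λ ≡ 5.
  x = λ² - 4 - 0 = 25 - 4 ≡ 0; y = λ·(4 - 0) - 5 ≡ 1. → (0, 1)
4A = (0, 1).
Next 2B:
Repeated addition: build up to 2B.
2B: tangent at (4, 5): λ = (3·4² + 4)/(2·5) ≡ 3/3. 3⁻¹ ≡ 5 (mod 7), so λ ≡ 3·5 ≡ 1.
  x = λ² - 4 - 4 = 1 - 8 ≡ 0; y = λ·(4 - 0) - 5 ≡ 6. → (0, 6)
2B = (0, 6).
Finally 4A + 2B:
(0, 1) + (0, 6): same x and y₁ ≡ -y₂, so the sum is ∞.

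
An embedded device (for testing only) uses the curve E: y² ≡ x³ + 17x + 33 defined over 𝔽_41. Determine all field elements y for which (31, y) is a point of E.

none

x³ + 17x + 33 = 30351 ≡ 11 (mod 41).
11 is a non-residue mod 41; no y exists.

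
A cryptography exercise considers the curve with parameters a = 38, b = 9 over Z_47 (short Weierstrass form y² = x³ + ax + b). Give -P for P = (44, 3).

(44, 44)

-(44, 3) = (44, -3 mod 47) = (44, 44).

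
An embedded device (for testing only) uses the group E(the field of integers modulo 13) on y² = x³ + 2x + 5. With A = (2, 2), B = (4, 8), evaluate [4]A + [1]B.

First 4A:
Repeated addition: build up to 4A.
2A: tangent at (2, 2): λ = (3·2² + 2)/(2·2) ≡ 1/4. 4⁻¹ ≡ 10 (mod 13), so λ ≡ 1·10 ≡ 10.
  x = λ² - 2 - 2 = 100 - 4 ≡ 5; y = λ·(2 - 5) - 2 ≡ 7. → (5, 7)
3A: (5, 7) + (2, 2). λ = (2 - 7)/(2 - 5) ≡ 8/10 mod 13. 10⁻¹ ≡ 4 (mod 13), so λ ≡ 6.
  x = λ² - 5 - 2 = 36 - 7 ≡ 3; y = λ·(5 - 3) - 7 ≡ 5. → (3, 5)
4A: (3, 5) + (2, 2). λ = (2 - 5)/(2 - 3) ≡ 10/12 mod 13. 12⁻¹ ≡ 12 (mod 13), so λ ≡ 3.
  x = λ² - 3 - 2 = 9 - 5 ≡ 4; y = λ·(3 - 4) - 5 ≡ 5. → (4, 5)
4A = (4, 5).
Finally 4A + B:
(4, 5) + (4, 8): same x and y₁ ≡ -y₂, so the sum is the point at infinity.

O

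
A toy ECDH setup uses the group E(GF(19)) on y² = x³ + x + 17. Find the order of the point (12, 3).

7

2P: tangent at (12, 3): λ = (3·12² + 1)/(2·3) ≡ 15/6. 6⁻¹ ≡ 16 (mod 19), so λ ≡ 15·16 ≡ 12.
  x = λ² - 12 - 12 = 144 - 24 ≡ 6; y = λ·(12 - 6) - 3 ≡ 12. → (6, 12)
3P: (6, 12) + (12, 3). λ = (3 - 12)/(12 - 6) ≡ 10/6 mod 19. 6⁻¹ ≡ 16 (mod 19) since 6·16 = 96 ≡ 1, so λ ≡ 8.
  x = λ² - 6 - 12 = 64 - 18 ≡ 8; y = λ·(6 - 8) - 12 ≡ 10. → (8, 10)
4P: (8, 10) + (12, 3). λ = (3 - 10)/(12 - 8) ≡ 12/4 mod 19. 4⁻¹ ≡ 5 (mod 19), so λ ≡ 3.
  x = λ² - 8 - 12 = 9 - 20 ≡ 8; y = λ·(8 - 8) - 10 ≡ 9. → (8, 9)
5P: (8, 9) + (12, 3). λ = (3 - 9)/(12 - 8) ≡ 13/4 mod 19. 4⁻¹ ≡ 5 (mod 19), so λ ≡ 8.
  x = λ² - 8 - 12 = 64 - 20 ≡ 6; y = λ·(8 - 6) - 9 ≡ 7. → (6, 7)
6P: (6, 7) + (12, 3). λ = (3 - 7)/(12 - 6) ≡ 15/6 mod 19. 6⁻¹ ≡ 16 (mod 19), so λ ≡ 12.
  x = λ² - 6 - 12 = 144 - 18 ≡ 12; y = λ·(6 - 12) - 7 ≡ 16. → (12, 16)
7P: (12, 16) + (12, 3): same x and y₁ ≡ -y₂, so the sum is O.
7P = O, so the order is 7.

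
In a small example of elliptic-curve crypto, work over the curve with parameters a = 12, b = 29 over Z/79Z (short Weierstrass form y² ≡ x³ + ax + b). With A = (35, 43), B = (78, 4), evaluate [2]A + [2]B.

First 2A:
Repeated addition: build up to 2A.
2A: tangent at (35, 43): λ = (3·35² + 12)/(2·43) ≡ 53/7. 7⁻¹ ≡ 34 (mod 79) since 7·34 = 238 ≡ 1, so λ ≡ 53·34 ≡ 64.
  x = λ² - 35 - 35 = 4096 - 70 ≡ 76; y = λ·(35 - 76) - 43 ≡ 19. → (76, 19)
2A = (76, 19).
Next 2B:
Repeated addition: build up to 2B.
2B: tangent at (78, 4): λ = (3·78² + 12)/(2·4) ≡ 15/8. 8⁻¹ ≡ 10 (mod 79) since 8·10 = 80 ≡ 1, so λ ≡ 15·10 ≡ 71.
  x = λ² - 78 - 78 = 5041 - 156 ≡ 66; y = λ·(78 - 66) - 4 ≡ 58. → (66, 58)
2B = (66, 58).
Finally 2A + 2B:
(76, 19) + (66, 58). λ = (58 - 19)/(66 - 76) ≡ 39/69 mod 79. 69⁻¹ ≡ 71 (mod 79), so λ ≡ 4.
  x = λ² - 76 - 66 = 16 - 142 ≡ 32; y = λ·(76 - 32) - 19 ≡ 78. → (32, 78)

(32, 78)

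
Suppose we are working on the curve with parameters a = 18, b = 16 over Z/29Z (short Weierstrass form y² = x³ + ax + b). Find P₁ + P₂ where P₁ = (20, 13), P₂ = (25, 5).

(20, 13) + (25, 5). λ = (5 - 13)/(25 - 20) ≡ 21/5 mod 29. 5⁻¹ ≡ 6 (mod 29), so λ ≡ 10.
  x = λ² - 20 - 25 = 100 - 45 ≡ 26; y = λ·(20 - 26) - 13 ≡ 14. → (26, 14)

(26, 14)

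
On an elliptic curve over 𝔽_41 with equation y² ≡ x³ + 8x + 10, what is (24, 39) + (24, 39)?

tangent at (24, 39): λ = (3·24² + 8)/(2·39) ≡ 14/37. 37⁻¹ ≡ 10 (mod 41), so λ ≡ 14·10 ≡ 17.
  x = λ² - 24 - 24 = 289 - 48 ≡ 36; y = λ·(24 - 36) - 39 ≡ 3. → (36, 3)

(36, 3)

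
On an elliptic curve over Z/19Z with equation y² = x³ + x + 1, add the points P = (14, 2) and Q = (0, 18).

(14, 2) + (0, 18). λ = (18 - 2)/(0 - 14) ≡ 16/5 mod 19. 5⁻¹ ≡ 4 (mod 19), so λ ≡ 7.
  x = λ² - 14 - 0 = 49 - 14 ≡ 16; y = λ·(14 - 16) - 2 ≡ 3. → (16, 3)

(16, 3)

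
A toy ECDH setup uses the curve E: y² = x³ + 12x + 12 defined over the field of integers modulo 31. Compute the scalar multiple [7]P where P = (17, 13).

(10, 4)

Repeated addition: build up to 7P.
2P: tangent at (17, 13): λ = (3·17² + 12)/(2·13) ≡ 11/26. 26⁻¹ ≡ 6 (mod 31), so λ ≡ 11·6 ≡ 4.
  x = λ² - 17 - 17 = 16 - 34 ≡ 13; y = λ·(17 - 13) - 13 ≡ 3. → (13, 3)
3P: (13, 3) + (17, 13). λ = (13 - 3)/(17 - 13) ≡ 10/4 mod 31. 4⁻¹ ≡ 8 (mod 31) since 4·8 = 32 ≡ 1, so λ ≡ 18.
  x = λ² - 13 - 17 = 324 - 30 ≡ 15; y = λ·(13 - 15) - 3 ≡ 23. → (15, 23)
4P: (15, 23) + (17, 13). λ = (13 - 23)/(17 - 15) ≡ 21/2 mod 31. 2⁻¹ ≡ 16 (mod 31) since 2·16 = 32 ≡ 1, so λ ≡ 26.
  x = λ² - 15 - 17 = 676 - 32 ≡ 24; y = λ·(15 - 24) - 23 ≡ 22. → (24, 22)
5P: (24, 22) + (17, 13). λ = (13 - 22)/(17 - 24) ≡ 22/24 mod 31. 24⁻¹ ≡ 22 (mod 31) since 24·22 = 528 ≡ 1, so λ ≡ 19.
  x = λ² - 24 - 17 = 361 - 41 ≡ 10; y = λ·(24 - 10) - 22 ≡ 27. → (10, 27)
6P: (10, 27) + (17, 13). λ = (13 - 27)/(17 - 10) ≡ 17/7 mod 31. 7⁻¹ ≡ 9 (mod 31), so λ ≡ 29.
  x = λ² - 10 - 17 = 841 - 27 ≡ 8; y = λ·(10 - 8) - 27 ≡ 0. → (8, 0)
7P: (8, 0) + (17, 13). λ = (13 - 0)/(17 - 8) ≡ 13/9 mod 31. 9⁻¹ ≡ 7 (mod 31), so λ ≡ 29.
  x = λ² - 8 - 17 = 841 - 25 ≡ 10; y = λ·(8 - 10) - 0 ≡ 4. → (10, 4)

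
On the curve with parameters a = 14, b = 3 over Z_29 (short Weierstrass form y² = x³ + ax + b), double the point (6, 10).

(11, 3)

tangent at (6, 10): λ = (3·6² + 14)/(2·10) ≡ 6/20. 20⁻¹ ≡ 16 (mod 29) since 20·16 = 320 ≡ 1, so λ ≡ 6·16 ≡ 9.
  x = λ² - 6 - 6 = 81 - 12 ≡ 11; y = λ·(6 - 11) - 10 ≡ 3. → (11, 3)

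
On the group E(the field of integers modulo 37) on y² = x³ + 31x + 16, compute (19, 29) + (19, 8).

The two points share x = 19 and their y-coordinates satisfy 29 + 8 ≡ 0 (mod 37), so they are inverses. Their sum is O.

O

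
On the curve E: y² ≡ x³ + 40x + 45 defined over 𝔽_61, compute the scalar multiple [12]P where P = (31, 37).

Double-and-add on 12 = (1100)₂. Start with P = (31, 37) for the leading 1-bit.
double: tangent at (31, 37): λ = (3·31² + 40)/(2·37) ≡ 56/13. 13⁻¹ ≡ 47 (mod 61), so λ ≡ 56·47 ≡ 9.
  x = λ² - 31 - 31 = 81 - 62 ≡ 19; y = λ·(31 - 19) - 37 ≡ 10. → (19, 10)
add P: (19, 10) + (31, 37). λ = (37 - 10)/(31 - 19) ≡ 27/12 mod 61. 12⁻¹ ≡ 56 (mod 61) since 12·56 = 672 ≡ 1, so λ ≡ 48.
  x = λ² - 19 - 31 = 2304 - 50 ≡ 58; y = λ·(19 - 58) - 10 ≡ 9. → (58, 9)
double: tangent at (58, 9): λ = (3·58² + 40)/(2·9) ≡ 6/18. 18⁻¹ ≡ 17 (mod 61) since 18·17 = 306 ≡ 1, so λ ≡ 6·17 ≡ 41.
  x = λ² - 58 - 58 = 1681 - 116 ≡ 40; y = λ·(58 - 40) - 9 ≡ 58. → (40, 58)
double: tangent at (40, 58): λ = (3·40² + 40)/(2·58) ≡ 21/55. 55⁻¹ ≡ 10 (mod 61) since 55·10 = 550 ≡ 1, so λ ≡ 21·10 ≡ 27.
  x = λ² - 40 - 40 = 729 - 80 ≡ 39; y = λ·(40 - 39) - 58 ≡ 30. → (39, 30)

(39, 30)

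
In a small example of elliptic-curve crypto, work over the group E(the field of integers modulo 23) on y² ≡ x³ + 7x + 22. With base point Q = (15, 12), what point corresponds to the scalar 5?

Repeated addition: build up to 5Q.
2Q: tangent at (15, 12): λ = (3·15² + 7)/(2·12) ≡ 15/1. 1⁻¹ ≡ 1 (mod 23), so λ ≡ 15·1 ≡ 15.
  x = λ² - 15 - 15 = 225 - 30 ≡ 11; y = λ·(15 - 11) - 12 ≡ 2. → (11, 2)
3Q: (11, 2) + (15, 12). λ = (12 - 2)/(15 - 11) ≡ 10/4 mod 23. 4⁻¹ ≡ 6 (mod 23), so λ ≡ 14.
  x = λ² - 11 - 15 = 196 - 26 ≡ 9; y = λ·(11 - 9) - 2 ≡ 3. → (9, 3)
4Q: (9, 3) + (15, 12). λ = (12 - 3)/(15 - 9) ≡ 9/6 mod 23. 6⁻¹ ≡ 4 (mod 23) since 6·4 = 24 ≡ 1, so λ ≡ 13.
  x = λ² - 9 - 15 = 169 - 24 ≡ 7; y = λ·(9 - 7) - 3 ≡ 0. → (7, 0)
5Q: (7, 0) + (15, 12). λ = (12 - 0)/(15 - 7) ≡ 12/8 mod 23. 8⁻¹ ≡ 3 (mod 23), so λ ≡ 13.
  x = λ² - 7 - 15 = 169 - 22 ≡ 9; y = λ·(7 - 9) - 0 ≡ 20. → (9, 20)

(9, 20)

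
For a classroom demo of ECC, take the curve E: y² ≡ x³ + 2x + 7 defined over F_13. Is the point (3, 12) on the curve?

yes

y² = 12² ≡ 1; x³ + 2x + 7 = 40 ≡ 1 (mod 13). 1 = 1.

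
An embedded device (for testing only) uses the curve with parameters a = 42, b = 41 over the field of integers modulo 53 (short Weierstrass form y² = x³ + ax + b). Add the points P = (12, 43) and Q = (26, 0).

(22, 18)

(12, 43) + (26, 0). λ = (0 - 43)/(26 - 12) ≡ 10/14 mod 53. 14⁻¹ ≡ 19 (mod 53), so λ ≡ 31.
  x = λ² - 12 - 26 = 961 - 38 ≡ 22; y = λ·(12 - 22) - 43 ≡ 18. → (22, 18)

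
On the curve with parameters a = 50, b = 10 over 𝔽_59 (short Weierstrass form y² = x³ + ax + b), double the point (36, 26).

tangent at (36, 26): λ = (3·36² + 50)/(2·26) ≡ 44/52. 52⁻¹ ≡ 42 (mod 59), so λ ≡ 44·42 ≡ 19.
  x = λ² - 36 - 36 = 361 - 72 ≡ 53; y = λ·(36 - 53) - 26 ≡ 5. → (53, 5)

(53, 5)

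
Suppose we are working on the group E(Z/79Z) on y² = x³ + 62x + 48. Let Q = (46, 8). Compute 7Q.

Double-and-add on 7 = (111)₂. Start with Q = (46, 8) for the leading 1-bit.
double: tangent at (46, 8): λ = (3·46² + 62)/(2·8) ≡ 11/16. 16⁻¹ ≡ 5 (mod 79), so λ ≡ 11·5 ≡ 55.
  x = λ² - 46 - 46 = 3025 - 92 ≡ 10; y = λ·(46 - 10) - 8 ≡ 76. → (10, 76)
add Q: (10, 76) + (46, 8). λ = (8 - 76)/(46 - 10) ≡ 11/36 mod 79. 36⁻¹ ≡ 11 (mod 79), so λ ≡ 42.
  x = λ² - 10 - 46 = 1764 - 56 ≡ 49; y = λ·(10 - 49) - 76 ≡ 24. → (49, 24)
double: tangent at (49, 24): λ = (3·49² + 62)/(2·24) ≡ 76/48. 48⁻¹ ≡ 28 (mod 79), so λ ≡ 76·28 ≡ 74.
  x = λ² - 49 - 49 = 5476 - 98 ≡ 6; y = λ·(49 - 6) - 24 ≡ 77. → (6, 77)
add Q: (6, 77) + (46, 8). λ = (8 - 77)/(46 - 6) ≡ 10/40 mod 79. 40⁻¹ ≡ 2 (mod 79), so λ ≡ 20.
  x = λ² - 6 - 46 = 400 - 52 ≡ 32; y = λ·(6 - 32) - 77 ≡ 35. → (32, 35)

(32, 35)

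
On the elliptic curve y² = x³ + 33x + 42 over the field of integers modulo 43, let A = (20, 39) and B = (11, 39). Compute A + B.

(20, 39) + (11, 39). λ = (39 - 39)/(11 - 20) ≡ 0/34 mod 43. 34⁻¹ ≡ 19 (mod 43) since 34·19 = 646 ≡ 1, so λ ≡ 0.
  x = λ² - 20 - 11 = 0 - 31 ≡ 12; y = λ·(20 - 12) - 39 ≡ 4. → (12, 4)

(12, 4)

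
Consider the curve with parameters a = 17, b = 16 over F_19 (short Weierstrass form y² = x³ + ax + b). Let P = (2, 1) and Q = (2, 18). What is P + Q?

The two points share x = 2 and their y-coordinates satisfy 1 + 18 ≡ 0 (mod 19), so they are inverses. Their sum is O.

O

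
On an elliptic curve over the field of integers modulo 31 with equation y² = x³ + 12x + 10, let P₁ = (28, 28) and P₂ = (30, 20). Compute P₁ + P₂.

(28, 28) + (30, 20). λ = (20 - 28)/(30 - 28) ≡ 23/2 mod 31. 2⁻¹ ≡ 16 (mod 31), so λ ≡ 27.
  x = λ² - 28 - 30 = 729 - 58 ≡ 20; y = λ·(28 - 20) - 28 ≡ 2. → (20, 2)

(20, 2)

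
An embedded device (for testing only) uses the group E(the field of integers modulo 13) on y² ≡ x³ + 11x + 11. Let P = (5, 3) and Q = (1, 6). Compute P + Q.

(10, 4)

(5, 3) + (1, 6). λ = (6 - 3)/(1 - 5) ≡ 3/9 mod 13. 9⁻¹ ≡ 3 (mod 13), so λ ≡ 9.
  x = λ² - 5 - 1 = 81 - 6 ≡ 10; y = λ·(5 - 10) - 3 ≡ 4. → (10, 4)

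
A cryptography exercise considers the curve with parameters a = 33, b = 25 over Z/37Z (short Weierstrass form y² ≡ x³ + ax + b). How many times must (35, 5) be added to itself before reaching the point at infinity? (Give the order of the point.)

7

2P: tangent at (35, 5): λ = (3·35² + 33)/(2·5) ≡ 8/10. 10⁻¹ ≡ 26 (mod 37), so λ ≡ 8·26 ≡ 23.
  x = λ² - 35 - 35 = 529 - 70 ≡ 15; y = λ·(35 - 15) - 5 ≡ 11. → (15, 11)
3P: (15, 11) + (35, 5). λ = (5 - 11)/(35 - 15) ≡ 31/20 mod 37. 20⁻¹ ≡ 13 (mod 37), so λ ≡ 33.
  x = λ² - 15 - 35 = 1089 - 50 ≡ 3; y = λ·(15 - 3) - 11 ≡ 15. → (3, 15)
4P: (3, 15) + (35, 5). λ = (5 - 15)/(35 - 3) ≡ 27/32 mod 37. 32⁻¹ ≡ 22 (mod 37) since 32·22 = 704 ≡ 1, so λ ≡ 2.
  x = λ² - 3 - 35 = 4 - 38 ≡ 3; y = λ·(3 - 3) - 15 ≡ 22. → (3, 22)
5P: (3, 22) + (35, 5). λ = (5 - 22)/(35 - 3) ≡ 20/32 mod 37. 32⁻¹ ≡ 22 (mod 37) since 32·22 = 704 ≡ 1, so λ ≡ 33.
  x = λ² - 3 - 35 = 1089 - 38 ≡ 15; y = λ·(3 - 15) - 22 ≡ 26. → (15, 26)
6P: (15, 26) + (35, 5). λ = (5 - 26)/(35 - 15) ≡ 16/20 mod 37. 20⁻¹ ≡ 13 (mod 37) since 20·13 = 260 ≡ 1, so λ ≡ 23.
  x = λ² - 15 - 35 = 529 - 50 ≡ 35; y = λ·(15 - 35) - 26 ≡ 32. → (35, 32)
7P: (35, 32) + (35, 5): same x and y₁ ≡ -y₂, so the sum is the point at infinity.
7P = the point at infinity, so the order is 7.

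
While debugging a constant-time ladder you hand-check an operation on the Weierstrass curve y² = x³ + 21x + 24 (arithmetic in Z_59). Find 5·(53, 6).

Write Q = (53, 6).
Repeated addition: build up to 5Q.
2Q: tangent at (53, 6): λ = (3·53² + 21)/(2·6) ≡ 11/12. 12⁻¹ ≡ 5 (mod 59) since 12·5 = 60 ≡ 1, so λ ≡ 11·5 ≡ 55.
  x = λ² - 53 - 53 = 3025 - 106 ≡ 28; y = λ·(53 - 28) - 6 ≡ 12. → (28, 12)
3Q: (28, 12) + (53, 6). λ = (6 - 12)/(53 - 28) ≡ 53/25 mod 59. 25⁻¹ ≡ 26 (mod 59) since 25·26 = 650 ≡ 1, so λ ≡ 21.
  x = λ² - 28 - 53 = 441 - 81 ≡ 6; y = λ·(28 - 6) - 12 ≡ 37. → (6, 37)
4Q: (6, 37) + (53, 6). λ = (6 - 37)/(53 - 6) ≡ 28/47 mod 59. 47⁻¹ ≡ 54 (mod 59) since 47·54 = 2538 ≡ 1, so λ ≡ 37.
  x = λ² - 6 - 53 = 1369 - 59 ≡ 12; y = λ·(6 - 12) - 37 ≡ 36. → (12, 36)
5Q: (12, 36) + (53, 6). λ = (6 - 36)/(53 - 12) ≡ 29/41 mod 59. 41⁻¹ ≡ 36 (mod 59) since 41·36 = 1476 ≡ 1, so λ ≡ 41.
  x = λ² - 12 - 53 = 1681 - 65 ≡ 23; y = λ·(12 - 23) - 36 ≡ 44. → (23, 44)

(23, 44)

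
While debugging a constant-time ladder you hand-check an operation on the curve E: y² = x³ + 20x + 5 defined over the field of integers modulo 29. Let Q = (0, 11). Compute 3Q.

(18, 22)

Repeated addition: build up to 3Q.
2Q: tangent at (0, 11): λ = (3·0² + 20)/(2·11) ≡ 20/22. 22⁻¹ ≡ 4 (mod 29), so λ ≡ 20·4 ≡ 22.
  x = λ² - 0 - 0 = 484 - 0 ≡ 20; y = λ·(0 - 20) - 11 ≡ 13. → (20, 13)
3Q: (20, 13) + (0, 11). λ = (11 - 13)/(0 - 20) ≡ 27/9 mod 29. 9⁻¹ ≡ 13 (mod 29) since 9·13 = 117 ≡ 1, so λ ≡ 3.
  x = λ² - 20 - 0 = 9 - 20 ≡ 18; y = λ·(20 - 18) - 13 ≡ 22. → (18, 22)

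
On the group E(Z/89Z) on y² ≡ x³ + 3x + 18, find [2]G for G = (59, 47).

tangent at (59, 47): λ = (3·59² + 3)/(2·47) ≡ 33/5. 5⁻¹ ≡ 18 (mod 89) since 5·18 = 90 ≡ 1, so λ ≡ 33·18 ≡ 60.
  x = λ² - 59 - 59 = 3600 - 118 ≡ 11; y = λ·(59 - 11) - 47 ≡ 74. → (11, 74)

(11, 74)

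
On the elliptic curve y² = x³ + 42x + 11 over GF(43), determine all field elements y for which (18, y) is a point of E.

x³ + 42x + 11 = 6599 ≡ 20 (mod 43).
20 is a non-residue mod 43; no y exists.

none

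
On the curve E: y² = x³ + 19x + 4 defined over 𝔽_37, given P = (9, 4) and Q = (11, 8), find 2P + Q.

(10, 11)

First 2P:
Repeated addition: build up to 2P.
2P: tangent at (9, 4): λ = (3·9² + 19)/(2·4) ≡ 3/8. 8⁻¹ ≡ 14 (mod 37) since 8·14 = 112 ≡ 1, so λ ≡ 3·14 ≡ 5.
  x = λ² - 9 - 9 = 25 - 18 ≡ 7; y = λ·(9 - 7) - 4 ≡ 6. → (7, 6)
2P = (7, 6).
Finally 2P + Q:
(7, 6) + (11, 8). λ = (8 - 6)/(11 - 7) ≡ 2/4 mod 37. 4⁻¹ ≡ 28 (mod 37), so λ ≡ 19.
  x = λ² - 7 - 11 = 361 - 18 ≡ 10; y = λ·(7 - 10) - 6 ≡ 11. → (10, 11)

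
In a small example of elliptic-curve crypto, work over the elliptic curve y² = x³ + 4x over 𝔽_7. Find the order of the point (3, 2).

8

2P: tangent at (3, 2): λ = (3·3² + 4)/(2·2) ≡ 3/4. 4⁻¹ ≡ 2 (mod 7) since 4·2 = 8 ≡ 1, so λ ≡ 3·2 ≡ 6.
  x = λ² - 3 - 3 = 36 - 6 ≡ 2; y = λ·(3 - 2) - 2 ≡ 4. → (2, 4)
3P: (2, 4) + (3, 2). λ = (2 - 4)/(3 - 2) ≡ 5/1 mod 7. 1⁻¹ ≡ 1 (mod 7) since 1·1 = 1 ≡ 1, so λ ≡ 5.
  x = λ² - 2 - 3 = 25 - 5 ≡ 6; y = λ·(2 - 6) - 4 ≡ 4. → (6, 4)
4P: (6, 4) + (3, 2). λ = (2 - 4)/(3 - 6) ≡ 5/4 mod 7. 4⁻¹ ≡ 2 (mod 7) since 4·2 = 8 ≡ 1, so λ ≡ 3.
  x = λ² - 6 - 3 = 9 - 9 ≡ 0; y = λ·(6 - 0) - 4 ≡ 0. → (0, 0)
5P: (0, 0) + (3, 2). λ = (2 - 0)/(3 - 0) ≡ 2/3 mod 7. 3⁻¹ ≡ 5 (mod 7) since 3·5 = 15 ≡ 1, so λ ≡ 3.
  x = λ² - 0 - 3 = 9 - 3 ≡ 6; y = λ·(0 - 6) - 0 ≡ 3. → (6, 3)
6P: (6, 3) + (3, 2). λ = (2 - 3)/(3 - 6) ≡ 6/4 mod 7. 4⁻¹ ≡ 2 (mod 7), so λ ≡ 5.
  x = λ² - 6 - 3 = 25 - 9 ≡ 2; y = λ·(6 - 2) - 3 ≡ 3. → (2, 3)
7P: (2, 3) + (3, 2). λ = (2 - 3)/(3 - 2) ≡ 6/1 mod 7. 1⁻¹ ≡ 1 (mod 7), so λ ≡ 6.
  x = λ² - 2 - 3 = 36 - 5 ≡ 3; y = λ·(2 - 3) - 3 ≡ 5. → (3, 5)
8P: (3, 5) + (3, 2): same x and y₁ ≡ -y₂, so the sum is ∞.
8P = ∞, so the order is 8.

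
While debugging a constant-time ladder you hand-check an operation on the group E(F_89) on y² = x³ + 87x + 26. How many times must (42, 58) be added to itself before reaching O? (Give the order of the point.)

4

2P: tangent at (42, 58): λ = (3·42² + 87)/(2·58) ≡ 39/27. 27⁻¹ ≡ 33 (mod 89), so λ ≡ 39·33 ≡ 41.
  x = λ² - 42 - 42 = 1681 - 84 ≡ 84; y = λ·(42 - 84) - 58 ≡ 0. → (84, 0)
3P: (84, 0) + (42, 58). λ = (58 - 0)/(42 - 84) ≡ 58/47 mod 89. 47⁻¹ ≡ 36 (mod 89), so λ ≡ 41.
  x = λ² - 84 - 42 = 1681 - 126 ≡ 42; y = λ·(84 - 42) - 0 ≡ 31. → (42, 31)
4P: (42, 31) + (42, 58): same x and y₁ ≡ -y₂, so the sum is O.
4P = O, so the order is 4.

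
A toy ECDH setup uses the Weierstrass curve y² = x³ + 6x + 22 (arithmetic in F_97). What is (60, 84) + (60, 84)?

(52, 1)

tangent at (60, 84): λ = (3·60² + 6)/(2·84) ≡ 39/71. 71⁻¹ ≡ 41 (mod 97) since 71·41 = 2911 ≡ 1, so λ ≡ 39·41 ≡ 47.
  x = λ² - 60 - 60 = 2209 - 120 ≡ 52; y = λ·(60 - 52) - 84 ≡ 1. → (52, 1)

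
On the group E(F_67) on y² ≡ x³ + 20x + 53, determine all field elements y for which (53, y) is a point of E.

none

x³ + 20x + 53 = 149990 ≡ 44 (mod 67).
44 is a non-residue mod 67; no y exists.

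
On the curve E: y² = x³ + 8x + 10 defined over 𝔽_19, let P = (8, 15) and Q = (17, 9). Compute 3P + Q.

First 3P:
Repeated addition: build up to 3P.
2P: tangent at (8, 15): λ = (3·8² + 8)/(2·15) ≡ 10/11. 11⁻¹ ≡ 7 (mod 19), so λ ≡ 10·7 ≡ 13.
  x = λ² - 8 - 8 = 169 - 16 ≡ 1; y = λ·(8 - 1) - 15 ≡ 0. → (1, 0)
3P: (1, 0) + (8, 15). λ = (15 - 0)/(8 - 1) ≡ 15/7 mod 19. 7⁻¹ ≡ 11 (mod 19) since 7·11 = 77 ≡ 1, so λ ≡ 13.
  x = λ² - 1 - 8 = 169 - 9 ≡ 8; y = λ·(1 - 8) - 0 ≡ 4. → (8, 4)
3P = (8, 4).
Finally 3P + Q:
(8, 4) + (17, 9). λ = (9 - 4)/(17 - 8) ≡ 5/9 mod 19. 9⁻¹ ≡ 17 (mod 19), so λ ≡ 9.
  x = λ² - 8 - 17 = 81 - 25 ≡ 18; y = λ·(8 - 18) - 4 ≡ 1. → (18, 1)

(18, 1)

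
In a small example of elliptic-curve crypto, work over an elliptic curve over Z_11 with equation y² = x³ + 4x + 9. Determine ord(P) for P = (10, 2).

2P: tangent at (10, 2): λ = (3·10² + 4)/(2·2) ≡ 7/4. 4⁻¹ ≡ 3 (mod 11), so λ ≡ 7·3 ≡ 10.
  x = λ² - 10 - 10 = 100 - 20 ≡ 3; y = λ·(10 - 3) - 2 ≡ 2. → (3, 2)
3P: (3, 2) + (10, 2). λ = (2 - 2)/(10 - 3) ≡ 0/7 mod 11. 7⁻¹ ≡ 8 (mod 11), so λ ≡ 0.
  x = λ² - 3 - 10 = 0 - 13 ≡ 9; y = λ·(3 - 9) - 2 ≡ 9. → (9, 9)
4P: (9, 9) + (10, 2). λ = (2 - 9)/(10 - 9) ≡ 4/1 mod 11. 1⁻¹ ≡ 1 (mod 11), so λ ≡ 4.
  x = λ² - 9 - 10 = 16 - 19 ≡ 8; y = λ·(9 - 8) - 9 ≡ 6. → (8, 6)
5P: (8, 6) + (10, 2). λ = (2 - 6)/(10 - 8) ≡ 7/2 mod 11. 2⁻¹ ≡ 6 (mod 11) since 2·6 = 12 ≡ 1, so λ ≡ 9.
  x = λ² - 8 - 10 = 81 - 18 ≡ 8; y = λ·(8 - 8) - 6 ≡ 5. → (8, 5)
6P: (8, 5) + (10, 2). λ = (2 - 5)/(10 - 8) ≡ 8/2 mod 11. 2⁻¹ ≡ 6 (mod 11), so λ ≡ 4.
  x = λ² - 8 - 10 = 16 - 18 ≡ 9; y = λ·(8 - 9) - 5 ≡ 2. → (9, 2)
7P: (9, 2) + (10, 2). λ = (2 - 2)/(10 - 9) ≡ 0/1 mod 11. 1⁻¹ ≡ 1 (mod 11), so λ ≡ 0.
  x = λ² - 9 - 10 = 0 - 19 ≡ 3; y = λ·(9 - 3) - 2 ≡ 9. → (3, 9)
8P: (3, 9) + (10, 2). λ = (2 - 9)/(10 - 3) ≡ 4/7 mod 11. 7⁻¹ ≡ 8 (mod 11), so λ ≡ 10.
  x = λ² - 3 - 10 = 100 - 13 ≡ 10; y = λ·(3 - 10) - 9 ≡ 9. → (10, 9)
9P: (10, 9) + (10, 2): same x and y₁ ≡ -y₂, so the sum is O.
9P = O, so the order is 9.

9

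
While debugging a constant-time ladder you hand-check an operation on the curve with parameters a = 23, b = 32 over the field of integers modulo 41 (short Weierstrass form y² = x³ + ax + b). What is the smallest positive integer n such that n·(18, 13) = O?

8

2P: tangent at (18, 13): λ = (3·18² + 23)/(2·13) ≡ 11/26. 26⁻¹ ≡ 30 (mod 41), so λ ≡ 11·30 ≡ 2.
  x = λ² - 18 - 18 = 4 - 36 ≡ 9; y = λ·(18 - 9) - 13 ≡ 5. → (9, 5)
3P: (9, 5) + (18, 13). λ = (13 - 5)/(18 - 9) ≡ 8/9 mod 41. 9⁻¹ ≡ 32 (mod 41), so λ ≡ 10.
  x = λ² - 9 - 18 = 100 - 27 ≡ 32; y = λ·(9 - 32) - 5 ≡ 11. → (32, 11)
4P: (32, 11) + (18, 13). λ = (13 - 11)/(18 - 32) ≡ 2/27 mod 41. 27⁻¹ ≡ 38 (mod 41) since 27·38 = 1026 ≡ 1, so λ ≡ 35.
  x = λ² - 32 - 18 = 1225 - 50 ≡ 27; y = λ·(32 - 27) - 11 ≡ 0. → (27, 0)
5P: (27, 0) + (18, 13). λ = (13 - 0)/(18 - 27) ≡ 13/32 mod 41. 32⁻¹ ≡ 9 (mod 41) since 32·9 = 288 ≡ 1, so λ ≡ 35.
  x = λ² - 27 - 18 = 1225 - 45 ≡ 32; y = λ·(27 - 32) - 0 ≡ 30. → (32, 30)
6P: (32, 30) + (18, 13). λ = (13 - 30)/(18 - 32) ≡ 24/27 mod 41. 27⁻¹ ≡ 38 (mod 41), so λ ≡ 10.
  x = λ² - 32 - 18 = 100 - 50 ≡ 9; y = λ·(32 - 9) - 30 ≡ 36. → (9, 36)
7P: (9, 36) + (18, 13). λ = (13 - 36)/(18 - 9) ≡ 18/9 mod 41. 9⁻¹ ≡ 32 (mod 41) since 9·32 = 288 ≡ 1, so λ ≡ 2.
  x = λ² - 9 - 18 = 4 - 27 ≡ 18; y = λ·(9 - 18) - 36 ≡ 28. → (18, 28)
8P: (18, 28) + (18, 13): same x and y₁ ≡ -y₂, so the sum is O.
8P = O, so the order is 8.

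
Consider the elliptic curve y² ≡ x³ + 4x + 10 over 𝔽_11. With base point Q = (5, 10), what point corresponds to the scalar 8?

Repeated addition: build up to 8Q.
2Q: tangent at (5, 10): λ = (3·5² + 4)/(2·10) ≡ 2/9. 9⁻¹ ≡ 5 (mod 11) since 9·5 = 45 ≡ 1, so λ ≡ 2·5 ≡ 10.
  x = λ² - 5 - 5 = 100 - 10 ≡ 2; y = λ·(5 - 2) - 10 ≡ 9. → (2, 9)
3Q: (2, 9) + (5, 10). λ = (10 - 9)/(5 - 2) ≡ 1/3 mod 11. 3⁻¹ ≡ 4 (mod 11), so λ ≡ 4.
  x = λ² - 2 - 5 = 16 - 7 ≡ 9; y = λ·(2 - 9) - 9 ≡ 7. → (9, 7)
4Q: (9, 7) + (5, 10). λ = (10 - 7)/(5 - 9) ≡ 3/7 mod 11. 7⁻¹ ≡ 8 (mod 11) since 7·8 = 56 ≡ 1, so λ ≡ 2.
  x = λ² - 9 - 5 = 4 - 14 ≡ 1; y = λ·(9 - 1) - 7 ≡ 9. → (1, 9)
5Q: (1, 9) + (5, 10). λ = (10 - 9)/(5 - 1) ≡ 1/4 mod 11. 4⁻¹ ≡ 3 (mod 11), so λ ≡ 3.
  x = λ² - 1 - 5 = 9 - 6 ≡ 3; y = λ·(1 - 3) - 9 ≡ 7. → (3, 7)
6Q: (3, 7) + (5, 10). λ = (10 - 7)/(5 - 3) ≡ 3/2 mod 11. 2⁻¹ ≡ 6 (mod 11) since 2·6 = 12 ≡ 1, so λ ≡ 7.
  x = λ² - 3 - 5 = 49 - 8 ≡ 8; y = λ·(3 - 8) - 7 ≡ 2. → (8, 2)
7Q: (8, 2) + (5, 10). λ = (10 - 2)/(5 - 8) ≡ 8/8 mod 11. 8⁻¹ ≡ 7 (mod 11), so λ ≡ 1.
  x = λ² - 8 - 5 = 1 - 13 ≡ 10; y = λ·(8 - 10) - 2 ≡ 7. → (10, 7)
8Q: (10, 7) + (5, 10). λ = (10 - 7)/(5 - 10) ≡ 3/6 mod 11. 6⁻¹ ≡ 2 (mod 11), so λ ≡ 6.
  x = λ² - 10 - 5 = 36 - 15 ≡ 10; y = λ·(10 - 10) - 7 ≡ 4. → (10, 4)

(10, 4)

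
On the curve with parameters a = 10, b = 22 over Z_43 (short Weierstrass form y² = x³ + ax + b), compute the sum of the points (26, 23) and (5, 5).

(26, 23) + (5, 5). λ = (5 - 23)/(5 - 26) ≡ 25/22 mod 43. 22⁻¹ ≡ 2 (mod 43), so λ ≡ 7.
  x = λ² - 26 - 5 = 49 - 31 ≡ 18; y = λ·(26 - 18) - 23 ≡ 33. → (18, 33)

(18, 33)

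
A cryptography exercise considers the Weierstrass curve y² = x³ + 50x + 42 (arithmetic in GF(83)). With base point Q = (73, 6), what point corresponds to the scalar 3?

(62, 40)

Repeated addition: build up to 3Q.
2Q: tangent at (73, 6): λ = (3·73² + 50)/(2·6) ≡ 18/12. 12⁻¹ ≡ 7 (mod 83), so λ ≡ 18·7 ≡ 43.
  x = λ² - 73 - 73 = 1849 - 146 ≡ 43; y = λ·(73 - 43) - 6 ≡ 39. → (43, 39)
3Q: (43, 39) + (73, 6). λ = (6 - 39)/(73 - 43) ≡ 50/30 mod 83. 30⁻¹ ≡ 36 (mod 83) since 30·36 = 1080 ≡ 1, so λ ≡ 57.
  x = λ² - 43 - 73 = 3249 - 116 ≡ 62; y = λ·(43 - 62) - 39 ≡ 40. → (62, 40)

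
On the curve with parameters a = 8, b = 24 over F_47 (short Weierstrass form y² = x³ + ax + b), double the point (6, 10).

(16, 26)

tangent at (6, 10): λ = (3·6² + 8)/(2·10) ≡ 22/20. 20⁻¹ ≡ 40 (mod 47) since 20·40 = 800 ≡ 1, so λ ≡ 22·40 ≡ 34.
  x = λ² - 6 - 6 = 1156 - 12 ≡ 16; y = λ·(6 - 16) - 10 ≡ 26. → (16, 26)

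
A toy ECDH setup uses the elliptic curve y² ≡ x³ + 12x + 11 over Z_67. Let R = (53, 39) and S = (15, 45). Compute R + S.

(53, 39) + (15, 45). λ = (45 - 39)/(15 - 53) ≡ 6/29 mod 67. 29⁻¹ ≡ 37 (mod 67), so λ ≡ 21.
  x = λ² - 53 - 15 = 441 - 68 ≡ 38; y = λ·(53 - 38) - 39 ≡ 8. → (38, 8)

(38, 8)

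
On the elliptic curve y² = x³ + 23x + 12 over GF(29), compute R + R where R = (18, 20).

tangent at (18, 20): λ = (3·18² + 23)/(2·20) ≡ 9/11. 11⁻¹ ≡ 8 (mod 29), so λ ≡ 9·8 ≡ 14.
  x = λ² - 18 - 18 = 196 - 36 ≡ 15; y = λ·(18 - 15) - 20 ≡ 22. → (15, 22)

(15, 22)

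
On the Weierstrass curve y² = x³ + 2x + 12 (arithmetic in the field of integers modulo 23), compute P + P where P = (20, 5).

tangent at (20, 5): λ = (3·20² + 2)/(2·5) ≡ 6/10. 10⁻¹ ≡ 7 (mod 23), so λ ≡ 6·7 ≡ 19.
  x = λ² - 20 - 20 = 361 - 40 ≡ 22; y = λ·(20 - 22) - 5 ≡ 3. → (22, 3)

(22, 3)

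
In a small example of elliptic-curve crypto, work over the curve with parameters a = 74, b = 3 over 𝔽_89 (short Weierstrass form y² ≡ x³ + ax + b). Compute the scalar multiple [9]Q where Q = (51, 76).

(27, 71)

Double-and-add on 9 = (1001)₂. Start with Q = (51, 76) for the leading 1-bit.
double: tangent at (51, 76): λ = (3·51² + 74)/(2·76) ≡ 45/63. 63⁻¹ ≡ 65 (mod 89), so λ ≡ 45·65 ≡ 77.
  x = λ² - 51 - 51 = 5929 - 102 ≡ 42; y = λ·(51 - 42) - 76 ≡ 83. → (42, 83)
double: tangent at (42, 83): λ = (3·42² + 74)/(2·83) ≡ 26/77. 77⁻¹ ≡ 37 (mod 89), so λ ≡ 26·37 ≡ 72.
  x = λ² - 42 - 42 = 5184 - 84 ≡ 27; y = λ·(42 - 27) - 83 ≡ 18. → (27, 18)
double: tangent at (27, 18): λ = (3·27² + 74)/(2·18) ≡ 36/36. 36⁻¹ ≡ 47 (mod 89), so λ ≡ 36·47 ≡ 1.
  x = λ² - 27 - 27 = 1 - 54 ≡ 36; y = λ·(27 - 36) - 18 ≡ 62. → (36, 62)
add Q: (36, 62) + (51, 76). λ = (76 - 62)/(51 - 36) ≡ 14/15 mod 89. 15⁻¹ ≡ 6 (mod 89) since 15·6 = 90 ≡ 1, so λ ≡ 84.
  x = λ² - 36 - 51 = 7056 - 87 ≡ 27; y = λ·(36 - 27) - 62 ≡ 71. → (27, 71)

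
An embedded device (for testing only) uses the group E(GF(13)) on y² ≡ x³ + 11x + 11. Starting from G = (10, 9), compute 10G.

Repeated addition: build up to 10G.
2G: tangent at (10, 9): λ = (3·10² + 11)/(2·9) ≡ 12/5. 5⁻¹ ≡ 8 (mod 13), so λ ≡ 12·8 ≡ 5.
  x = λ² - 10 - 10 = 25 - 20 ≡ 5; y = λ·(10 - 5) - 9 ≡ 3. → (5, 3)
3G: (5, 3) + (10, 9). λ = (9 - 3)/(10 - 5) ≡ 6/5 mod 13. 5⁻¹ ≡ 8 (mod 13), so λ ≡ 9.
  x = λ² - 5 - 10 = 81 - 15 ≡ 1; y = λ·(5 - 1) - 3 ≡ 7. → (1, 7)
4G: (1, 7) + (10, 9). λ = (9 - 7)/(10 - 1) ≡ 2/9 mod 13. 9⁻¹ ≡ 3 (mod 13), so λ ≡ 6.
  x = λ² - 1 - 10 = 36 - 11 ≡ 12; y = λ·(1 - 12) - 7 ≡ 5. → (12, 5)
5G: (12, 5) + (10, 9). λ = (9 - 5)/(10 - 12) ≡ 4/11 mod 13. 11⁻¹ ≡ 6 (mod 13) since 11·6 = 66 ≡ 1, so λ ≡ 11.
  x = λ² - 12 - 10 = 121 - 22 ≡ 8; y = λ·(12 - 8) - 5 ≡ 0. → (8, 0)
6G: (8, 0) + (10, 9). λ = (9 - 0)/(10 - 8) ≡ 9/2 mod 13. 2⁻¹ ≡ 7 (mod 13), so λ ≡ 11.
  x = λ² - 8 - 10 = 121 - 18 ≡ 12; y = λ·(8 - 12) - 0 ≡ 8. → (12, 8)
7G: (12, 8) + (10, 9). λ = (9 - 8)/(10 - 12) ≡ 1/11 mod 13. 11⁻¹ ≡ 6 (mod 13), so λ ≡ 6.
  x = λ² - 12 - 10 = 36 - 22 ≡ 1; y = λ·(12 - 1) - 8 ≡ 6. → (1, 6)
8G: (1, 6) + (10, 9). λ = (9 - 6)/(10 - 1) ≡ 3/9 mod 13. 9⁻¹ ≡ 3 (mod 13), so λ ≡ 9.
  x = λ² - 1 - 10 = 81 - 11 ≡ 5; y = λ·(1 - 5) - 6 ≡ 10. → (5, 10)
9G: (5, 10) + (10, 9). λ = (9 - 10)/(10 - 5) ≡ 12/5 mod 13. 5⁻¹ ≡ 8 (mod 13), so λ ≡ 5.
  x = λ² - 5 - 10 = 25 - 15 ≡ 10; y = λ·(5 - 10) - 10 ≡ 4. → (10, 4)
10G: (10, 4) + (10, 9): same x and y₁ ≡ -y₂, so the sum is ∞.

O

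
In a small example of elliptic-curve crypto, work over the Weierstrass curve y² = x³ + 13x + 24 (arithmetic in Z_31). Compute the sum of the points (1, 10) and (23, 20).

(1, 10) + (23, 20). λ = (20 - 10)/(23 - 1) ≡ 10/22 mod 31. 22⁻¹ ≡ 24 (mod 31) since 22·24 = 528 ≡ 1, so λ ≡ 23.
  x = λ² - 1 - 23 = 529 - 24 ≡ 9; y = λ·(1 - 9) - 10 ≡ 23. → (9, 23)

(9, 23)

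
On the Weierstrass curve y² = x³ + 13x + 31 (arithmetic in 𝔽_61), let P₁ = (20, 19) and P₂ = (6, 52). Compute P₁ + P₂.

(20, 19) + (6, 52). λ = (52 - 19)/(6 - 20) ≡ 33/47 mod 61. 47⁻¹ ≡ 13 (mod 61), so λ ≡ 2.
  x = λ² - 20 - 6 = 4 - 26 ≡ 39; y = λ·(20 - 39) - 19 ≡ 4. → (39, 4)

(39, 4)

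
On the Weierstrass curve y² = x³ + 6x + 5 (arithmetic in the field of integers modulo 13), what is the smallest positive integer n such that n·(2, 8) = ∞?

2P: tangent at (2, 8): λ = (3·2² + 6)/(2·8) ≡ 5/3. 3⁻¹ ≡ 9 (mod 13) since 3·9 = 27 ≡ 1, so λ ≡ 5·9 ≡ 6.
  x = λ² - 2 - 2 = 36 - 4 ≡ 6; y = λ·(2 - 6) - 8 ≡ 7. → (6, 7)
3P: (6, 7) + (2, 8). λ = (8 - 7)/(2 - 6) ≡ 1/9 mod 13. 9⁻¹ ≡ 3 (mod 13) since 9·3 = 27 ≡ 1, so λ ≡ 3.
  x = λ² - 6 - 2 = 9 - 8 ≡ 1; y = λ·(6 - 1) - 7 ≡ 8. → (1, 8)
4P: (1, 8) + (2, 8). λ = (8 - 8)/(2 - 1) ≡ 0/1 mod 13. 1⁻¹ ≡ 1 (mod 13), so λ ≡ 0.
  x = λ² - 1 - 2 = 0 - 3 ≡ 10; y = λ·(1 - 10) - 8 ≡ 5. → (10, 5)
5P: (10, 5) + (2, 8). λ = (8 - 5)/(2 - 10) ≡ 3/5 mod 13. 5⁻¹ ≡ 8 (mod 13) since 5·8 = 40 ≡ 1, so λ ≡ 11.
  x = λ² - 10 - 2 = 121 - 12 ≡ 5; y = λ·(10 - 5) - 5 ≡ 11. → (5, 11)
6P: (5, 11) + (2, 8). λ = (8 - 11)/(2 - 5) ≡ 10/10 mod 13. 10⁻¹ ≡ 4 (mod 13), so λ ≡ 1.
  x = λ² - 5 - 2 = 1 - 7 ≡ 7; y = λ·(5 - 7) - 11 ≡ 0. → (7, 0)
7P: (7, 0) + (2, 8). λ = (8 - 0)/(2 - 7) ≡ 8/8 mod 13. 8⁻¹ ≡ 5 (mod 13), so λ ≡ 1.
  x = λ² - 7 - 2 = 1 - 9 ≡ 5; y = λ·(7 - 5) - 0 ≡ 2. → (5, 2)
8P: (5, 2) + (2, 8). λ = (8 - 2)/(2 - 5) ≡ 6/10 mod 13. 10⁻¹ ≡ 4 (mod 13) since 10·4 = 40 ≡ 1, so λ ≡ 11.
  x = λ² - 5 - 2 = 121 - 7 ≡ 10; y = λ·(5 - 10) - 2 ≡ 8. → (10, 8)
9P: (10, 8) + (2, 8). λ = (8 - 8)/(2 - 10) ≡ 0/5 mod 13. 5⁻¹ ≡ 8 (mod 13), so λ ≡ 0.
  x = λ² - 10 - 2 = 0 - 12 ≡ 1; y = λ·(10 - 1) - 8 ≡ 5. → (1, 5)
10P: (1, 5) + (2, 8). λ = (8 - 5)/(2 - 1) ≡ 3/1 mod 13. 1⁻¹ ≡ 1 (mod 13) since 1·1 = 1 ≡ 1, so λ ≡ 3.
  x = λ² - 1 - 2 = 9 - 3 ≡ 6; y = λ·(1 - 6) - 5 ≡ 6. → (6, 6)
11P: (6, 6) + (2, 8). λ = (8 - 6)/(2 - 6) ≡ 2/9 mod 13. 9⁻¹ ≡ 3 (mod 13), so λ ≡ 6.
  x = λ² - 6 - 2 = 36 - 8 ≡ 2; y = λ·(6 - 2) - 6 ≡ 5. → (2, 5)
12P: (2, 5) + (2, 8): same x and y₁ ≡ -y₂, so the sum is ∞.
12P = ∞, so the order is 12.

12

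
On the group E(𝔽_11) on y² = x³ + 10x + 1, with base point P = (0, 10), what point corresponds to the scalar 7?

(1, 1)

Repeated addition: build up to 7P.
2P: tangent at (0, 10): λ = (3·0² + 10)/(2·10) ≡ 10/9. 9⁻¹ ≡ 5 (mod 11), so λ ≡ 10·5 ≡ 6.
  x = λ² - 0 - 0 = 36 - 0 ≡ 3; y = λ·(0 - 3) - 10 ≡ 5. → (3, 5)
3P: (3, 5) + (0, 10). λ = (10 - 5)/(0 - 3) ≡ 5/8 mod 11. 8⁻¹ ≡ 7 (mod 11), so λ ≡ 2.
  x = λ² - 3 - 0 = 4 - 3 ≡ 1; y = λ·(3 - 1) - 5 ≡ 10. → (1, 10)
4P: (1, 10) + (0, 10). λ = (10 - 10)/(0 - 1) ≡ 0/10 mod 11. 10⁻¹ ≡ 10 (mod 11) since 10·10 = 100 ≡ 1, so λ ≡ 0.
  x = λ² - 1 - 0 = 0 - 1 ≡ 10; y = λ·(1 - 10) - 10 ≡ 1. → (10, 1)
5P: (10, 1) + (0, 10). λ = (10 - 1)/(0 - 10) ≡ 9/1 mod 11. 1⁻¹ ≡ 1 (mod 11) since 1·1 = 1 ≡ 1, so λ ≡ 9.
  x = λ² - 10 - 0 = 81 - 10 ≡ 5; y = λ·(10 - 5) - 1 ≡ 0. → (5, 0)
6P: (5, 0) + (0, 10). λ = (10 - 0)/(0 - 5) ≡ 10/6 mod 11. 6⁻¹ ≡ 2 (mod 11), so λ ≡ 9.
  x = λ² - 5 - 0 = 81 - 5 ≡ 10; y = λ·(5 - 10) - 0 ≡ 10. → (10, 10)
7P: (10, 10) + (0, 10). λ = (10 - 10)/(0 - 10) ≡ 0/1 mod 11. 1⁻¹ ≡ 1 (mod 11), so λ ≡ 0.
  x = λ² - 10 - 0 = 0 - 10 ≡ 1; y = λ·(10 - 1) - 10 ≡ 1. → (1, 1)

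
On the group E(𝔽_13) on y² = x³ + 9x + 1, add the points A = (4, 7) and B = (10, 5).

(2, 1)

(4, 7) + (10, 5). λ = (5 - 7)/(10 - 4) ≡ 11/6 mod 13. 6⁻¹ ≡ 11 (mod 13), so λ ≡ 4.
  x = λ² - 4 - 10 = 16 - 14 ≡ 2; y = λ·(4 - 2) - 7 ≡ 1. → (2, 1)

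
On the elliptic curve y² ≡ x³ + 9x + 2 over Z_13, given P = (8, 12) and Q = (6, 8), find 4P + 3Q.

(6, 5)

First 4P:
Repeated addition: build up to 4P.
2P: tangent at (8, 12): λ = (3·8² + 9)/(2·12) ≡ 6/11. 11⁻¹ ≡ 6 (mod 13), so λ ≡ 6·6 ≡ 10.
  x = λ² - 8 - 8 = 100 - 16 ≡ 6; y = λ·(8 - 6) - 12 ≡ 8. → (6, 8)
3P: (6, 8) + (8, 12). λ = (12 - 8)/(8 - 6) ≡ 4/2 mod 13. 2⁻¹ ≡ 7 (mod 13), so λ ≡ 2.
  x = λ² - 6 - 8 = 4 - 14 ≡ 3; y = λ·(6 - 3) - 8 ≡ 11. → (3, 11)
4P: (3, 11) + (8, 12). λ = (12 - 11)/(8 - 3) ≡ 1/5 mod 13. 5⁻¹ ≡ 8 (mod 13) since 5·8 = 40 ≡ 1, so λ ≡ 8.
  x = λ² - 3 - 8 = 64 - 11 ≡ 1; y = λ·(3 - 1) - 11 ≡ 5. → (1, 5)
4P = (1, 5).
Next 3Q:
Repeated addition: build up to 3Q.
2Q: tangent at (6, 8): λ = (3·6² + 9)/(2·8) ≡ 0/3. 3⁻¹ ≡ 9 (mod 13) since 3·9 = 27 ≡ 1, so λ ≡ 0·9 ≡ 0.
  x = λ² - 6 - 6 = 0 - 12 ≡ 1; y = λ·(6 - 1) - 8 ≡ 5. → (1, 5)
3Q: (1, 5) + (6, 8). λ = (8 - 5)/(6 - 1) ≡ 3/5 mod 13. 5⁻¹ ≡ 8 (mod 13), so λ ≡ 11.
  x = λ² - 1 - 6 = 121 - 7 ≡ 10; y = λ·(1 - 10) - 5 ≡ 0. → (10, 0)
3Q = (10, 0).
Finally 4P + 3Q:
(1, 5) + (10, 0). λ = (0 - 5)/(10 - 1) ≡ 8/9 mod 13. 9⁻¹ ≡ 3 (mod 13) since 9·3 = 27 ≡ 1, so λ ≡ 11.
  x = λ² - 1 - 10 = 121 - 11 ≡ 6; y = λ·(1 - 6) - 5 ≡ 5. → (6, 5)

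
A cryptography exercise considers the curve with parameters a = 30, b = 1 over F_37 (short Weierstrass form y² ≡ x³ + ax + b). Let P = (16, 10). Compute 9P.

O

Double-and-add on 9 = (1001)₂. Start with P = (16, 10) for the leading 1-bit.
double: tangent at (16, 10): λ = (3·16² + 30)/(2·10) ≡ 21/20. 20⁻¹ ≡ 13 (mod 37) since 20·13 = 260 ≡ 1, so λ ≡ 21·13 ≡ 14.
  x = λ² - 16 - 16 = 196 - 32 ≡ 16; y = λ·(16 - 16) - 10 ≡ 27. → (16, 27)
double: tangent at (16, 27): λ = (3·16² + 30)/(2·27) ≡ 21/17. 17⁻¹ ≡ 24 (mod 37) since 17·24 = 408 ≡ 1, so λ ≡ 21·24 ≡ 23.
  x = λ² - 16 - 16 = 529 - 32 ≡ 16; y = λ·(16 - 16) - 27 ≡ 10. → (16, 10)
double: tangent at (16, 10): λ = (3·16² + 30)/(2·10) ≡ 21/20. 20⁻¹ ≡ 13 (mod 37) since 20·13 = 260 ≡ 1, so λ ≡ 21·13 ≡ 14.
  x = λ² - 16 - 16 = 196 - 32 ≡ 16; y = λ·(16 - 16) - 10 ≡ 27. → (16, 27)
add P: (16, 27) + (16, 10): same x and y₁ ≡ -y₂, so the sum is O.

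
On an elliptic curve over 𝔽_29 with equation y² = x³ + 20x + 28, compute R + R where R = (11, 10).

(1, 22)

tangent at (11, 10): λ = (3·11² + 20)/(2·10) ≡ 6/20. 20⁻¹ ≡ 16 (mod 29) since 20·16 = 320 ≡ 1, so λ ≡ 6·16 ≡ 9.
  x = λ² - 11 - 11 = 81 - 22 ≡ 1; y = λ·(11 - 1) - 10 ≡ 22. → (1, 22)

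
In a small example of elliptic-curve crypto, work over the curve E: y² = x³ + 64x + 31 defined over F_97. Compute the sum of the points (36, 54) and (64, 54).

(36, 54) + (64, 54). λ = (54 - 54)/(64 - 36) ≡ 0/28 mod 97. 28⁻¹ ≡ 52 (mod 97), so λ ≡ 0.
  x = λ² - 36 - 64 = 0 - 100 ≡ 94; y = λ·(36 - 94) - 54 ≡ 43. → (94, 43)

(94, 43)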